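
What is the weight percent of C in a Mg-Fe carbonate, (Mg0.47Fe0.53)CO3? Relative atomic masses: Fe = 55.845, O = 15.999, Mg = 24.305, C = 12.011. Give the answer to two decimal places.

11.89 mass %

Molar mass of (Mg0.47Fe0.53)CO3: 0.47·24.305 + 0.53·55.845 + 1·12.011 + 3·15.999 = 101.029 g/mol.
Mass of C per formula unit: 1 × 12.011 = 12.011 g.
Weight fraction C = 12.011 / 101.029 = 0.1189.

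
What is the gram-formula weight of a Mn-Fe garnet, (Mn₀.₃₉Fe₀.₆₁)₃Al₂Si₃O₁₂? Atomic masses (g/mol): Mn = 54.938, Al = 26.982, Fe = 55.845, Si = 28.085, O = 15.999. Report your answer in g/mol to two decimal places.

496.68 g/mol

The formula mass is the sum 1.17(54.938) + 1.83(55.845) + 2(26.982) + 3(28.085) + 12(15.999).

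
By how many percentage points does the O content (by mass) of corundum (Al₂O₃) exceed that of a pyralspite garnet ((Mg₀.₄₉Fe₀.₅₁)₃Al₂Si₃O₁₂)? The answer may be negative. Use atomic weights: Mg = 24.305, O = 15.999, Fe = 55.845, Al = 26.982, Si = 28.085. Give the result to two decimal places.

4.54 percentage points

M(Al₂O₃) = 101.961 g/mol, so wt% O = 47.997/101.961 × 100 = 47.07%.
M((Mg₀.₄₉Fe₀.₅₁)₃Al₂Si₃O₁₂) = 451.378 g/mol, so wt% O = 191.988/451.378 × 100 = 42.53%.
47.07 − 42.53 = 4.54 pp.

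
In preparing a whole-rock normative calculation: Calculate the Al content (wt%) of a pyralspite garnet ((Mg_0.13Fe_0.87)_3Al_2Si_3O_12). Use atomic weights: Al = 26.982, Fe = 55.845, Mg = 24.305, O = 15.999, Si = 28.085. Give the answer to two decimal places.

11.12 wt%

M((Mg_0.13Fe_0.87)_3Al_2Si_3O_12) = 485.441 g/mol.
Al contributes 2 × 26.982 = 53.964 g per mole.
53.964/485.441 = 0.1112 → 11.12%.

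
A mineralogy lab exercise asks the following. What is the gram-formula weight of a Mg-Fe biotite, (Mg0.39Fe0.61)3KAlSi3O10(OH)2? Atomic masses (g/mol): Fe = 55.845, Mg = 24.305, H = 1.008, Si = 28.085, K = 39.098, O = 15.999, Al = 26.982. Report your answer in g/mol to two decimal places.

M = 1.17*24.305 + 1.83*55.845 + 1*39.098 + 1*26.982 + 3*28.085 + 12*15.999 + 2*1.008

474.97 g/mol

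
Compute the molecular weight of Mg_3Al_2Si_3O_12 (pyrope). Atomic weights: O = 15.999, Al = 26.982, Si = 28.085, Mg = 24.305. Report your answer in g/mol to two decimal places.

403.12 g/mol

Mg: 3 × 24.305 = 72.9150
Al: 2 × 26.982 = 53.9640
Si: 3 × 28.085 = 84.2550
O: 12 × 15.999 = 191.9880
Summing the contributions gives the formula mass.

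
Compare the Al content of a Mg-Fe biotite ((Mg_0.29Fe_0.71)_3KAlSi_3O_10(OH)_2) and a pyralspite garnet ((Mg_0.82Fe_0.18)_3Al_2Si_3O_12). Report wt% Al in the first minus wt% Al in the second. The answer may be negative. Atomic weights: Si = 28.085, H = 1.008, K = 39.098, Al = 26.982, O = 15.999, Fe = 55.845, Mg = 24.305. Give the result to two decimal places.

M((Mg_0.29Fe_0.71)_3KAlSi_3O_10(OH)_2) = 484.434 g/mol, so wt% Al = 26.982/484.434 × 100 = 5.57%.
M((Mg_0.82Fe_0.18)_3Al_2Si_3O_12) = 420.154 g/mol, so wt% Al = 53.964/420.154 × 100 = 12.84%.
5.57 − 12.84 = -7.27 pp.

-7.27 percentage points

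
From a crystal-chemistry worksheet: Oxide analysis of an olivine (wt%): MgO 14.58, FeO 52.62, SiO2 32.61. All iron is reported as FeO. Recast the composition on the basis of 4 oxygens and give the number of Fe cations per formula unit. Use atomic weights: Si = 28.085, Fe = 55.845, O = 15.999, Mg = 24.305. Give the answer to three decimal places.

14.58 wt% MgO ÷ 40.304 g/mol = 0.36175 mol, giving 0.36175 Mg and 0.36175 O.
52.62 wt% FeO ÷ 71.844 g/mol = 0.73242 mol, giving 0.73242 Fe and 0.73242 O.
32.61 wt% SiO2 ÷ 60.083 g/mol = 0.54275 mol, giving 0.54275 Si and 1.08550 O.
Oxygen sums to 2.17967; scaling by 4/2.17967 = 1.83514 puts the formula on 4 O.
Fe: 0.73242 × 1.83514 = 1.344 atoms per formula unit.

1.344 Fe apfu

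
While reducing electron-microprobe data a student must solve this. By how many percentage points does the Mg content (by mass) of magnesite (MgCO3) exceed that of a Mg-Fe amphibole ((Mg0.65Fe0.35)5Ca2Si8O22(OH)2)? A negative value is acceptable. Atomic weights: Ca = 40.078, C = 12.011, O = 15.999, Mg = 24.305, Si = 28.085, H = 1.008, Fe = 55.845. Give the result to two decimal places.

M(MgCO3) = 84.313 g/mol, so wt% Mg = 24.305/84.313 × 100 = 28.83%.
M((Mg0.65Fe0.35)5Ca2Si8O22(OH)2) = 867.548 g/mol, so wt% Mg = 78.991/867.548 × 100 = 9.11%.
28.83 − 9.11 = 19.72 pp.

19.72 percentage points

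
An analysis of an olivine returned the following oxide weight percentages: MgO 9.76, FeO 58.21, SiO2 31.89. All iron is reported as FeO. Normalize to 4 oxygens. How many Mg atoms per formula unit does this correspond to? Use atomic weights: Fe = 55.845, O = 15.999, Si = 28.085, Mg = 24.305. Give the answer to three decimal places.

9.76 wt% MgO ÷ 40.304 g/mol = 0.24216 mol, giving 0.24216 Mg and 0.24216 O.
58.21 wt% FeO ÷ 71.844 g/mol = 0.81023 mol, giving 0.81023 Fe and 0.81023 O.
31.89 wt% SiO2 ÷ 60.083 g/mol = 0.53077 mol, giving 0.53077 Si and 1.06154 O.
Oxygen sums to 2.11393; scaling by 4/2.11393 = 1.89221 puts the formula on 4 O.
Mg: 0.24216 × 1.89221 = 0.458 atoms per formula unit.

0.458 Mg apfu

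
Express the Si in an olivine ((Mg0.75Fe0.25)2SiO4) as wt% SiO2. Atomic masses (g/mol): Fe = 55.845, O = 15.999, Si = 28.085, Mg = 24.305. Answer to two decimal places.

M((Mg0.75Fe0.25)2SiO4) = 156.461 g/mol; M(SiO2) = 60.083 g/mol.
Moles SiO2 per formula unit = 1 Si ÷ 1 = 1.0000.
SiO2 fraction = (1.0000 × 60.083) / 156.461 = 60.083/156.461 = 0.3840.

38.40 wt%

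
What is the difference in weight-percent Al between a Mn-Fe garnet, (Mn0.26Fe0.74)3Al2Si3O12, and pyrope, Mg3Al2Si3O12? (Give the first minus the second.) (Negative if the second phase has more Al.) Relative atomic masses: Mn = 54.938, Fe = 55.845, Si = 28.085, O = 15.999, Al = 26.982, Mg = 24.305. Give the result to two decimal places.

-2.53 percentage points

M((Mn0.26Fe0.74)3Al2Si3O12) = 497.035 g/mol, so wt% Al = 53.964/497.035 × 100 = 10.86%.
M(Mg3Al2Si3O12) = 403.122 g/mol, so wt% Al = 53.964/403.122 × 100 = 13.39%.
10.86 − 13.39 = -2.53 pp.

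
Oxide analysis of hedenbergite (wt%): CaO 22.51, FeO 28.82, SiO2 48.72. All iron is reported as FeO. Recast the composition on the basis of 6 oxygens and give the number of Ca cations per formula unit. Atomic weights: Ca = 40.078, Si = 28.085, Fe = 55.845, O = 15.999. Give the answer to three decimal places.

0.993 Ca apfu

CaO (M=56.077): mol = 0.40141; Ca = 0.40141, O = 0.40141.
FeO (M=71.844): mol = 0.40115; Fe = 0.40115, O = 0.40115.
SiO2 (M=60.083): mol = 0.81088; Si = 0.81088, O = 1.62176.
ΣO = 2.42432; factor = 6/ΣO = 2.47492.
Ca apfu = 0.40141 × 2.47492 = 0.993.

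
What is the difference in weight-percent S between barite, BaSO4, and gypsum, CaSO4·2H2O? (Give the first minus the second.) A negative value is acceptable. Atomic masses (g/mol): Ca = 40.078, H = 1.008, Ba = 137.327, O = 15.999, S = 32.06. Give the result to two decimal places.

M(BaSO4) = 233.383 g/mol, so wt% S = 32.060/233.383 × 100 = 13.74%.
M(CaSO4·2H2O) = 172.164 g/mol, so wt% S = 32.060/172.164 × 100 = 18.62%.
13.74 − 18.62 = -4.88 pp.

-4.88 percentage points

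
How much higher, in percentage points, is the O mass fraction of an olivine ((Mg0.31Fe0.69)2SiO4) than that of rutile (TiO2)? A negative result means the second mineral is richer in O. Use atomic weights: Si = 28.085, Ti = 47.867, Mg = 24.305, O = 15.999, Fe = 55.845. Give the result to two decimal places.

-5.33 percentage points

M((Mg0.31Fe0.69)2SiO4) = 184.216 g/mol, so wt% O = 63.996/184.216 × 100 = 34.74%.
M(TiO2) = 79.865 g/mol, so wt% O = 31.998/79.865 × 100 = 40.07%.
34.74 − 40.07 = -5.33 pp.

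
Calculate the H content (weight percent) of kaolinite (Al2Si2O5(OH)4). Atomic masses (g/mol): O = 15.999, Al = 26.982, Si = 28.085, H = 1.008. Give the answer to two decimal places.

1.56 weight percent

Formula mass = 2·26.982 + 2·28.085 + 9·15.999 + 4·1.008 = 258.157 g/mol, of which 4.032 g is H.
So H makes up 4.032/258.157 = 0.0156 of the mass, i.e. 1.56%.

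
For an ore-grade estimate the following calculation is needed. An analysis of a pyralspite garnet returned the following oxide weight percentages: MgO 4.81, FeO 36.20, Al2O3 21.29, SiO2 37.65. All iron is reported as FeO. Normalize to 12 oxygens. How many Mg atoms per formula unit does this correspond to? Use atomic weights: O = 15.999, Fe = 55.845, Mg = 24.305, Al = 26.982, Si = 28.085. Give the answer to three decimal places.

0.572 Mg apfu

4.81 wt% MgO ÷ 40.304 g/mol = 0.11934 mol, giving 0.11934 Mg and 0.11934 O.
36.20 wt% FeO ÷ 71.844 g/mol = 0.50387 mol, giving 0.50387 Fe and 0.50387 O.
21.29 wt% Al2O3 ÷ 101.961 g/mol = 0.20881 mol, giving 0.41762 Al and 0.62643 O.
37.65 wt% SiO2 ÷ 60.083 g/mol = 0.62663 mol, giving 0.62663 Si and 1.25326 O.
Oxygen sums to 2.50290; scaling by 12/2.50290 = 4.79444 puts the formula on 12 O.
Mg: 0.11934 × 4.79444 = 0.572 atoms per formula unit.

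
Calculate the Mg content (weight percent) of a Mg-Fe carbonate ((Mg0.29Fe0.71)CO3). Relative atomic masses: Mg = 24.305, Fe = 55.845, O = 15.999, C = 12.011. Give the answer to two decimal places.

M((Mg0.29Fe0.71)CO3) = 106.706 g/mol.
Mg contributes 0.29 × 24.305 = 7.048 g per mole.
7.048/106.706 = 0.0661 → 6.61%.

6.61 weight percent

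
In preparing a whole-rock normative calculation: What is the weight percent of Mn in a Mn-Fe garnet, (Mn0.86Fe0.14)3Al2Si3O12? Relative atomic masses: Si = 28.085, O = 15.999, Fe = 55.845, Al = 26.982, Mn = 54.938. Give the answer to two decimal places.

Formula mass = 2.58*54.938 + 0.42*55.845 + 2*26.982 + 3*28.085 + 12*15.999 = 495.402 g/mol, of which 141.740 g is Mn.
So Mn makes up 141.740/495.402 = 0.2861 of the mass, i.e. 28.61%.

28.61 weight percent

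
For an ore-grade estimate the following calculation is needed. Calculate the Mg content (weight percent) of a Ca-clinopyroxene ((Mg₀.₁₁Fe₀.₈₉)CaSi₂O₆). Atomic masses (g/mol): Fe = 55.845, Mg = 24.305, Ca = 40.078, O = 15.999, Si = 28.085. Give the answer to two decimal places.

M((Mg₀.₁₁Fe₀.₈₉)CaSi₂O₆) = 244.618 g/mol.
Mg contributes 0.11 × 24.305 = 2.674 g per mole.
2.674/244.618 = 0.0109 → 1.09%.

1.09 weight percent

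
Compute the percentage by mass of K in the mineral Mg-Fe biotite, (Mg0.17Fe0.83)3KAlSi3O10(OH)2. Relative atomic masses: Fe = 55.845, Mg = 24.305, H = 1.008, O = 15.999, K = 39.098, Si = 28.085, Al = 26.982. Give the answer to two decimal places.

M((Mg0.17Fe0.83)3KAlSi3O10(OH)2) = 495.789 g/mol.
K contributes 1 × 39.098 = 39.098 g per mole.
39.098/495.789 = 0.0789 → 7.89%.

7.89 weight percent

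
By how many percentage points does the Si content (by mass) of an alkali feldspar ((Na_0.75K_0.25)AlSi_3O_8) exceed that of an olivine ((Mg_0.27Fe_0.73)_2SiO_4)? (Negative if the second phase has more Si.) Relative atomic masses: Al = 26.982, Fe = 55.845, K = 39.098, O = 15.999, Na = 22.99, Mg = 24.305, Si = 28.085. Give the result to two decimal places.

Si in (Na_0.75K_0.25)AlSi_3O_8: molar mass 266.246 g/mol; 3×28.085 = 84.255 g → 31.65 wt%.
Si in (Mg_0.27Fe_0.73)_2SiO_4: molar mass 186.739 g/mol; 1×28.085 = 28.085 g → 15.04 wt%.
Difference = 31.65 − 15.04 = 16.61 percentage points.

16.61 percentage points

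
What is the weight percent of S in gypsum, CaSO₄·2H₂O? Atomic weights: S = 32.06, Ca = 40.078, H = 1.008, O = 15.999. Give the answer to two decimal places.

18.62 mass %

M(CaSO₄·2H₂O) = 172.164 g/mol.
S contributes 1 × 32.06 = 32.060 g per mole.
32.060/172.164 = 0.1862 → 18.62%.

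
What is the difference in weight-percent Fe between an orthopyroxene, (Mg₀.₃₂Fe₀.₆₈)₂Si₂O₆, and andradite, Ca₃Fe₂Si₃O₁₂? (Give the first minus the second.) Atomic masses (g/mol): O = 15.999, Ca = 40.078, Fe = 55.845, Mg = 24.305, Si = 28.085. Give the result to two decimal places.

9.19 percentage points

First mineral: 75.949 g Fe in 243.668 g formula = 31.17 wt% Fe.
Second mineral: 111.690 g Fe in 508.167 g formula = 21.98 wt% Fe.
31.17% − 21.98% gives a difference of 9.19 percentage points.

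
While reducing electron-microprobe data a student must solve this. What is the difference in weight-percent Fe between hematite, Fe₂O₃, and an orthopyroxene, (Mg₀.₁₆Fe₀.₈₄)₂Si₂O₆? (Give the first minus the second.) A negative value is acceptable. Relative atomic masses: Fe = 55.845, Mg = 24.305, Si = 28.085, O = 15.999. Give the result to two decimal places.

Fe in Fe₂O₃: molar mass 159.687 g/mol; 2×55.845 = 111.690 g → 69.94 wt%.
Fe in (Mg₀.₁₆Fe₀.₈₄)₂Si₂O₆: molar mass 253.761 g/mol; 1.68×55.845 = 93.820 g → 36.97 wt%.
Difference = 69.94 − 36.97 = 32.97 percentage points.

32.97 percentage points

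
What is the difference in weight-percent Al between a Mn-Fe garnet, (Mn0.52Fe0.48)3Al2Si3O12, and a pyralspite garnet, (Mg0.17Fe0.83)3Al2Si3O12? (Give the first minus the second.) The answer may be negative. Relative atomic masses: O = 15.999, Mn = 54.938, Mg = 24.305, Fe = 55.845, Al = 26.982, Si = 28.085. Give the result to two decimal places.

M((Mn0.52Fe0.48)3Al2Si3O12) = 496.327 g/mol, so wt% Al = 53.964/496.327 × 100 = 10.87%.
M((Mg0.17Fe0.83)3Al2Si3O12) = 481.657 g/mol, so wt% Al = 53.964/481.657 × 100 = 11.20%.
10.87 − 11.20 = -0.33 pp.

-0.33 percentage points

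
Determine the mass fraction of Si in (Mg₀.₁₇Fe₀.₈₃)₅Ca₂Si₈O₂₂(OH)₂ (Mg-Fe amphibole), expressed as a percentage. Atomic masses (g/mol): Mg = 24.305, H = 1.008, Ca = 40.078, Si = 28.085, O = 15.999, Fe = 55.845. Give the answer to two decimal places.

Formula mass = 0.85*24.305 + 4.15*55.845 + 2*40.078 + 8*28.085 + 24*15.999 + 2*1.008 = 943.244 g/mol, of which 224.680 g is Si.
So Si makes up 224.680/943.244 = 0.2382 of the mass, i.e. 23.82%.

23.82 mass %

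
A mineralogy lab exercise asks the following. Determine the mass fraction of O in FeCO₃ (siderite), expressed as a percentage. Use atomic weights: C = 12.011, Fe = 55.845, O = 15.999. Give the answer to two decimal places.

Formula mass = 1*55.845 + 1*12.011 + 3*15.999 = 115.853 g/mol, of which 47.997 g is O.
So O makes up 47.997/115.853 = 0.4143 of the mass, i.e. 41.43%.

41.43 mass %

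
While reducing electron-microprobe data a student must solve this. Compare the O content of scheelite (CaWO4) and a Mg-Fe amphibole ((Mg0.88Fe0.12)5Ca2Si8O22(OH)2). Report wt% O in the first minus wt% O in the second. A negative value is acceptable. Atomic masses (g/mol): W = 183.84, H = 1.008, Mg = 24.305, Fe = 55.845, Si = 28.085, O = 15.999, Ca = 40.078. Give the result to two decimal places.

First mineral: 63.996 g O in 287.914 g formula = 22.23 wt% O.
Second mineral: 383.976 g O in 831.277 g formula = 46.19 wt% O.
22.23% − 46.19% gives a difference of -23.96 percentage points.

-23.96 percentage points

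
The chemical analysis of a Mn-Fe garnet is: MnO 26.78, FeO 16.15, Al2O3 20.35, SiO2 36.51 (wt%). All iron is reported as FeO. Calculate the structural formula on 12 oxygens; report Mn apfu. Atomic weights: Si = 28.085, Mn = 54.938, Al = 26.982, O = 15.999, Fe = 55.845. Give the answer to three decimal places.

1.875 Mn apfu

26.78 wt% MnO ÷ 70.937 g/mol = 0.37752 mol, giving 0.37752 Mn and 0.37752 O.
16.15 wt% FeO ÷ 71.844 g/mol = 0.22479 mol, giving 0.22479 Fe and 0.22479 O.
20.35 wt% Al2O3 ÷ 101.961 g/mol = 0.19959 mol, giving 0.39918 Al and 0.59877 O.
36.51 wt% SiO2 ÷ 60.083 g/mol = 0.60766 mol, giving 0.60766 Si and 1.21532 O.
Oxygen sums to 2.41640; scaling by 12/2.41640 = 4.96607 puts the formula on 12 O.
Mn: 0.37752 × 4.96607 = 1.875 atoms per formula unit.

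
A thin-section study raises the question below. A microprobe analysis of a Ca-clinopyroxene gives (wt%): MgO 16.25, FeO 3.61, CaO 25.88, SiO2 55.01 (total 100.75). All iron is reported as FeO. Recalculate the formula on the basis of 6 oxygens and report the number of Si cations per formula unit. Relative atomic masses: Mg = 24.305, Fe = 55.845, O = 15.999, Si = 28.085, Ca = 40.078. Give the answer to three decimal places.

16.25 wt% MgO ÷ 40.304 g/mol = 0.40319 mol, giving 0.40319 Mg and 0.40319 O.
3.61 wt% FeO ÷ 71.844 g/mol = 0.05025 mol, giving 0.05025 Fe and 0.05025 O.
25.88 wt% CaO ÷ 56.077 g/mol = 0.46151 mol, giving 0.46151 Ca and 0.46151 O.
55.01 wt% SiO2 ÷ 60.083 g/mol = 0.91557 mol, giving 0.91557 Si and 1.83114 O.
Oxygen sums to 2.74609; scaling by 6/2.74609 = 2.18492 puts the formula on 6 O.
Si: 0.91557 × 2.18492 = 2.000 atoms per formula unit.

2.000 Si apfu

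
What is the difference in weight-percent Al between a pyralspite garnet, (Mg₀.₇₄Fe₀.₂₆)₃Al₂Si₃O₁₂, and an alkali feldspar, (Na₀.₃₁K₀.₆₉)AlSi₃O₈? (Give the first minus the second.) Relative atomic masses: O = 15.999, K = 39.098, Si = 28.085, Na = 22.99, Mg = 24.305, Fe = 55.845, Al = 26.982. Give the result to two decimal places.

2.75 percentage points

Al in (Mg₀.₇₄Fe₀.₂₆)₃Al₂Si₃O₁₂: molar mass 427.723 g/mol; 2×26.982 = 53.964 g → 12.62 wt%.
Al in (Na₀.₃₁K₀.₆₉)AlSi₃O₈: molar mass 273.334 g/mol; 1×26.982 = 26.982 g → 9.87 wt%.
Difference = 12.62 − 9.87 = 2.75 percentage points.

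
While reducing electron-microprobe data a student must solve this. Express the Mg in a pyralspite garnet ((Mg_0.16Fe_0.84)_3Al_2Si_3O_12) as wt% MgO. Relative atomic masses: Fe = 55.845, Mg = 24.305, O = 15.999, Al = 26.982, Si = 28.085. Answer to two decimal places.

4.01 wt%

M((Mg_0.16Fe_0.84)_3Al_2Si_3O_12) = 482.603 g/mol; M(MgO) = 40.304 g/mol.
Moles MgO per formula unit = 0.48 Mg ÷ 1 = 0.4800.
MgO fraction = (0.4800 × 40.304) / 482.603 = 19.346/482.603 = 0.0401.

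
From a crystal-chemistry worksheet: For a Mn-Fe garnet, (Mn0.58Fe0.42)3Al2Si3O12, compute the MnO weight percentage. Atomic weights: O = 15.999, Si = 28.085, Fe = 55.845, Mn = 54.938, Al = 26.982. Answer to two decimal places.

24.88 wt%

Molar mass of (Mn0.58Fe0.42)3Al2Si3O12 = 1.74*54.938 + 1.26*55.845 + 2*26.982 + 3*28.085 + 12*15.999 = 496.164 g/mol.
Each formula unit contains 1.74 Mn, equivalent to 1.74/1 = 1.7400 mol MnO.
M(MnO) = 1×54.938 + 1×15.999 = 70.937 g/mol.
Mass of MnO per formula unit = 1.7400 × 70.937 = 123.430 g.
MnO wt% = 123.430 / 496.164 × 100 = 24.88%.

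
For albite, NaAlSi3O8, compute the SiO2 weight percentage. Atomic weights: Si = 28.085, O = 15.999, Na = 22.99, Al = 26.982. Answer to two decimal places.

M(NaAlSi3O8) = 262.219 g/mol; M(SiO2) = 60.083 g/mol.
Moles SiO2 per formula unit = 3 Si ÷ 1 = 3.0000.
SiO2 fraction = (3.0000 × 60.083) / 262.219 = 180.249/262.219 = 0.6874.

68.74 wt%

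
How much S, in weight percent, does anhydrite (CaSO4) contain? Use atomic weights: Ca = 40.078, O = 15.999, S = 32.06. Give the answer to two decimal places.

Formula mass = 1·40.078 + 1·32.06 + 4·15.999 = 136.134 g/mol, of which 32.060 g is S.
So S makes up 32.060/136.134 = 0.2355 of the mass, i.e. 23.55%.

23.55 weight percent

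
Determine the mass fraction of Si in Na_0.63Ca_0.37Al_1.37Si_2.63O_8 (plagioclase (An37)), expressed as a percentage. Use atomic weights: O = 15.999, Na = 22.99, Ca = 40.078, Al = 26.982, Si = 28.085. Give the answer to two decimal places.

27.55 weight percent

M(Na_0.63Ca_0.37Al_1.37Si_2.63O_8) = 268.133 g/mol.
Si contributes 2.63 × 28.085 = 73.864 g per mole.
73.864/268.133 = 0.2755 → 27.55%.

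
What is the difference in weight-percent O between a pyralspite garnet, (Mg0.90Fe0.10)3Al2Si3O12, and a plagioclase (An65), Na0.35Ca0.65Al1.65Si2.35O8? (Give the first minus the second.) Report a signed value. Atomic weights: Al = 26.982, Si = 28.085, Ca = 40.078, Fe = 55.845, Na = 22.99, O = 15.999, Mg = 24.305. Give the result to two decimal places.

First mineral: 191.988 g O in 412.584 g formula = 46.53 wt% O.
Second mineral: 127.992 g O in 272.609 g formula = 46.95 wt% O.
46.53% − 46.95% gives a difference of -0.42 percentage points.

-0.42 percentage points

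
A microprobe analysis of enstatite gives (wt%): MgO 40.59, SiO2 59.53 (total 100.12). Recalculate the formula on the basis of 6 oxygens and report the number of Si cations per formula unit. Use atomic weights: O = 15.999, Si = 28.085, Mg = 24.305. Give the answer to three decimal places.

1.989 Si apfu

MgO (M=40.304): mol = 1.00710; Mg = 1.00710, O = 1.00710.
SiO2 (M=60.083): mol = 0.99080; Si = 0.99080, O = 1.98160.
ΣO = 2.98870; factor = 6/ΣO = 2.00756.
Si apfu = 0.99080 × 2.00756 = 1.989.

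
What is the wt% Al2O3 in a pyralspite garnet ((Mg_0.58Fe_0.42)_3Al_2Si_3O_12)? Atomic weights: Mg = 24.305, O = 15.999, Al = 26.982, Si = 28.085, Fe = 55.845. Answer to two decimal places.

23.02 wt%

Molar mass of (Mg_0.58Fe_0.42)_3Al_2Si_3O_12 = 1.74·24.305 + 1.26·55.845 + 2·26.982 + 3·28.085 + 12·15.999 = 442.862 g/mol.
Each formula unit contains 2 Al, equivalent to 2/2 = 1.0000 mol Al2O3.
M(Al2O3) = 2×26.982 + 3×15.999 = 101.961 g/mol.
Mass of Al2O3 per formula unit = 1.0000 × 101.961 = 101.961 g.
Al2O3 wt% = 101.961 / 442.862 × 100 = 23.02%.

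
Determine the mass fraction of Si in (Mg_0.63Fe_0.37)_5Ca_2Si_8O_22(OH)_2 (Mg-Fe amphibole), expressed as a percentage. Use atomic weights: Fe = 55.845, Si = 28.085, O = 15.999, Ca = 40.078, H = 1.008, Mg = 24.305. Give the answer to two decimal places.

25.80 weight percent

Molar mass of (Mg_0.63Fe_0.37)_5Ca_2Si_8O_22(OH)_2: 3.15×24.305 + 1.85×55.845 + 2×40.078 + 8×28.085 + 24×15.999 + 2×1.008 = 870.702 g/mol.
Mass of Si per formula unit: 8 × 28.085 = 224.680 g.
Weight fraction Si = 224.680 / 870.702 = 0.2580.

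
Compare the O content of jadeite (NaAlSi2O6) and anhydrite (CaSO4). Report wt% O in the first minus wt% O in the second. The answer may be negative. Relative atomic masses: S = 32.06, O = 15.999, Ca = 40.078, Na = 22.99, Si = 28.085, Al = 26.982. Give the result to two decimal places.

0.48 percentage points

First mineral: 95.994 g O in 202.136 g formula = 47.49 wt% O.
Second mineral: 63.996 g O in 136.134 g formula = 47.01 wt% O.
47.49% − 47.01% gives a difference of 0.48 percentage points.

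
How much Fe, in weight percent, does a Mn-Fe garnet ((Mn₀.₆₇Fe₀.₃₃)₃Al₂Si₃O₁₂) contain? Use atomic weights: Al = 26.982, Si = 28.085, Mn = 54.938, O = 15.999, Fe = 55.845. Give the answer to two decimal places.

Formula mass = 2.01·54.938 + 0.99·55.845 + 2·26.982 + 3·28.085 + 12·15.999 = 495.919 g/mol, of which 55.287 g is Fe.
So Fe makes up 55.287/495.919 = 0.1115 of the mass, i.e. 11.15%.

11.15 weight percent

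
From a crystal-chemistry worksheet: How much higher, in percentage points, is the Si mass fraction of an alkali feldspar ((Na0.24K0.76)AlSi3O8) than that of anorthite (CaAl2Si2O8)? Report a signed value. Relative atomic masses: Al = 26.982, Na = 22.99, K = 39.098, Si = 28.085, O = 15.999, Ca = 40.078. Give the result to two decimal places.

Si in (Na0.24K0.76)AlSi3O8: molar mass 274.461 g/mol; 3×28.085 = 84.255 g → 30.70 wt%.
Si in CaAl2Si2O8: molar mass 278.204 g/mol; 2×28.085 = 56.170 g → 20.19 wt%.
Difference = 30.70 − 20.19 = 10.51 percentage points.

10.51 percentage points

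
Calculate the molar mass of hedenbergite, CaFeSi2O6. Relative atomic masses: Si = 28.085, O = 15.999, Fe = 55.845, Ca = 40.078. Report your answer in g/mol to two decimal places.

The formula mass is the sum 1·40.078 + 1·55.845 + 2·28.085 + 6·15.999.

248.09 g/mol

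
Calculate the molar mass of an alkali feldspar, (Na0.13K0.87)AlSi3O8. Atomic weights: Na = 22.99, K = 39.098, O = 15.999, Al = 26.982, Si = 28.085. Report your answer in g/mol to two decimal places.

276.23 g/mol

M = 0.13×22.99 + 0.87×39.098 + 1×26.982 + 3×28.085 + 8×15.999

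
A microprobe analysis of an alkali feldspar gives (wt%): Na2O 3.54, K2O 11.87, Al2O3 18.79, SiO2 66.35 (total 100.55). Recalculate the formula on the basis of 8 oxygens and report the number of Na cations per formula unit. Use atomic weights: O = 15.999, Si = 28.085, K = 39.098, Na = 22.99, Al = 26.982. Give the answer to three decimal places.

Na2O (M=61.979): mol = 0.05712; Na = 0.11424, O = 0.05712.
K2O (M=94.195): mol = 0.12602; K = 0.25204, O = 0.12602.
Al2O3 (M=101.961): mol = 0.18429; Al = 0.36858, O = 0.55287.
SiO2 (M=60.083): mol = 1.10431; Si = 1.10431, O = 2.20862.
ΣO = 2.94463; factor = 8/ΣO = 2.71681.
Na apfu = 0.11424 × 2.71681 = 0.310.

0.310 Na apfu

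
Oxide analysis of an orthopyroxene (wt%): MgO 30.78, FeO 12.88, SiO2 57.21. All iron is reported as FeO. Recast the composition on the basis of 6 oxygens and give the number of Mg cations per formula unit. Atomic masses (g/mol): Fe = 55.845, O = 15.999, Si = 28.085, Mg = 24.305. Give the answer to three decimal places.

1.609 Mg apfu

MgO: 30.78/40.304 = 0.76370 mol → 0.76370 mol Mg, 0.76370 mol O.
FeO: 12.88/71.844 = 0.17928 mol → 0.17928 mol Fe, 0.17928 mol O.
SiO2: 57.21/60.083 = 0.95218 mol → 0.95218 mol Si, 1.90436 mol O.
Total oxygen = 2.84734 mol. Normalization factor = 6/2.84734 = 2.10723.
Mg per 6 O = 0.76370 × 2.10723 = 1.609.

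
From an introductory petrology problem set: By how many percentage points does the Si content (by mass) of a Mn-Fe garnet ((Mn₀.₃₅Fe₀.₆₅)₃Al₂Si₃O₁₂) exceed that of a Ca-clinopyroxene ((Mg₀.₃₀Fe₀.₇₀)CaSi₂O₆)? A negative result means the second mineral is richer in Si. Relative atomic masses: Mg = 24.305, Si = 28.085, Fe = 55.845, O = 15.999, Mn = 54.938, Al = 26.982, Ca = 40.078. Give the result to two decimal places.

M((Mn₀.₃₅Fe₀.₆₅)₃Al₂Si₃O₁₂) = 496.790 g/mol, so wt% Si = 84.255/496.790 × 100 = 16.96%.
M((Mg₀.₃₀Fe₀.₇₀)CaSi₂O₆) = 238.625 g/mol, so wt% Si = 56.170/238.625 × 100 = 23.54%.
16.96 − 23.54 = -6.58 pp.

-6.58 percentage points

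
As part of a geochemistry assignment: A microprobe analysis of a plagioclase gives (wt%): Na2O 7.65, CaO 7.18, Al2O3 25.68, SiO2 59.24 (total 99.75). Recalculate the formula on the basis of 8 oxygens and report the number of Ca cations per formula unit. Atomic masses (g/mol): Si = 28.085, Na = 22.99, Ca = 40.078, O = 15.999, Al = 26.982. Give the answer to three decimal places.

7.65 wt% Na2O ÷ 61.979 g/mol = 0.12343 mol, giving 0.24686 Na and 0.12343 O.
7.18 wt% CaO ÷ 56.077 g/mol = 0.12804 mol, giving 0.12804 Ca and 0.12804 O.
25.68 wt% Al2O3 ÷ 101.961 g/mol = 0.25186 mol, giving 0.50372 Al and 0.75558 O.
59.24 wt% SiO2 ÷ 60.083 g/mol = 0.98597 mol, giving 0.98597 Si and 1.97194 O.
Oxygen sums to 2.97899; scaling by 8/2.97899 = 2.68547 puts the formula on 8 O.
Ca: 0.12804 × 2.68547 = 0.344 atoms per formula unit.

0.344 Ca apfu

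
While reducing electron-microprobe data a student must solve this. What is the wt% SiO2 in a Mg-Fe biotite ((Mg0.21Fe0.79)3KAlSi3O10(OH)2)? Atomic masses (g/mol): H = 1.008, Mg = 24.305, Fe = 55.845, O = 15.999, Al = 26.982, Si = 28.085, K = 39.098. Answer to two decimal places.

36.64 wt%

M((Mg0.21Fe0.79)3KAlSi3O10(OH)2) = 492.004 g/mol; M(SiO2) = 60.083 g/mol.
Moles SiO2 per formula unit = 3 Si ÷ 1 = 3.0000.
SiO2 fraction = (3.0000 × 60.083) / 492.004 = 180.249/492.004 = 0.3664.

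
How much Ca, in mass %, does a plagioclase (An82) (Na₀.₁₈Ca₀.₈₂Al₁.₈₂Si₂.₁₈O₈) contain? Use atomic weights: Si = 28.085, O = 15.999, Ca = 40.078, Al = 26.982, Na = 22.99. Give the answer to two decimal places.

11.94 mass %

Formula mass = 0.18*22.99 + 0.82*40.078 + 1.82*26.982 + 2.18*28.085 + 8*15.999 = 275.327 g/mol, of which 32.864 g is Ca.
So Ca makes up 32.864/275.327 = 0.1194 of the mass, i.e. 11.94%.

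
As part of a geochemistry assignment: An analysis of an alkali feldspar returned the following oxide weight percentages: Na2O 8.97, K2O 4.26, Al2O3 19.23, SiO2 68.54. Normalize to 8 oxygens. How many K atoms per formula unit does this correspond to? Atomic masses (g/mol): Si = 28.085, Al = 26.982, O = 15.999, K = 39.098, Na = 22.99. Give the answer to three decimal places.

0.238 K apfu

Na2O: 8.97/61.979 = 0.14473 mol → 0.28946 mol Na, 0.14473 mol O.
K2O: 4.26/94.195 = 0.04523 mol → 0.09046 mol K, 0.04523 mol O.
Al2O3: 19.23/101.961 = 0.18860 mol → 0.37720 mol Al, 0.56580 mol O.
SiO2: 68.54/60.083 = 1.14076 mol → 1.14076 mol Si, 2.28152 mol O.
Total oxygen = 3.03728 mol. Normalization factor = 8/3.03728 = 2.63394.
K per 8 O = 0.09046 × 2.63394 = 0.238.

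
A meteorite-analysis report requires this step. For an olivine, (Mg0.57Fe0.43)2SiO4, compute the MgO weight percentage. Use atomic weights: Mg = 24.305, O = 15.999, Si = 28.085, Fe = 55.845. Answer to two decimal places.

27.38 wt%

M((Mg0.57Fe0.43)2SiO4) = 167.815 g/mol; M(MgO) = 40.304 g/mol.
Moles MgO per formula unit = 1.14 Mg ÷ 1 = 1.1400.
MgO fraction = (1.1400 × 40.304) / 167.815 = 45.947/167.815 = 0.2738.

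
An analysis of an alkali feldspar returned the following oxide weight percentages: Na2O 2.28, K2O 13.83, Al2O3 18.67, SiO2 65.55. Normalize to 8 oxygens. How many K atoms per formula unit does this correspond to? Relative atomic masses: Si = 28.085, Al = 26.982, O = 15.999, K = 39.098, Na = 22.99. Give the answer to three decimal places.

0.806 K apfu

Na2O (M=61.979): mol = 0.03679; Na = 0.07358, O = 0.03679.
K2O (M=94.195): mol = 0.14682; K = 0.29364, O = 0.14682.
Al2O3 (M=101.961): mol = 0.18311; Al = 0.36622, O = 0.54933.
SiO2 (M=60.083): mol = 1.09099; Si = 1.09099, O = 2.18198.
ΣO = 2.91492; factor = 8/ΣO = 2.74450.
K apfu = 0.29364 × 2.74450 = 0.806.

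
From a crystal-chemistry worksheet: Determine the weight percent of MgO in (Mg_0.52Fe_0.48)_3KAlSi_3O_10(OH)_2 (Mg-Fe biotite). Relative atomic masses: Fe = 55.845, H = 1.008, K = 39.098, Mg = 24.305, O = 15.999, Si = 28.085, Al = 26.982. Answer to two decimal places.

Formula mass = 462.672 g/mol.
1.56 Mg → 1.5600 mol MgO per formula unit; M(MgO) = 40.304, so MgO mass = 62.874 g.
62.874/462.672 × 100 = 13.59 wt%.

13.59 wt%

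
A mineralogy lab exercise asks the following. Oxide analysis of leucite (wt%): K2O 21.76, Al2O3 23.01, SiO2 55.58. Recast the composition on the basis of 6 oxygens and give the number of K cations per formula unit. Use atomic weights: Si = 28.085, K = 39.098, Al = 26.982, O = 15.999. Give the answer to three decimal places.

K2O: 21.76/94.195 = 0.23101 mol → 0.46202 mol K, 0.23101 mol O.
Al2O3: 23.01/101.961 = 0.22567 mol → 0.45134 mol Al, 0.67701 mol O.
SiO2: 55.58/60.083 = 0.92505 mol → 0.92505 mol Si, 1.85010 mol O.
Total oxygen = 2.75812 mol. Normalization factor = 6/2.75812 = 2.17539.
K per 6 O = 0.46202 × 2.17539 = 1.005.

1.005 K apfu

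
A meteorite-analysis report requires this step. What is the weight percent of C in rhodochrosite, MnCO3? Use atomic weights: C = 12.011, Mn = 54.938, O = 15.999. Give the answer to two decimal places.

M(MnCO3) = 114.946 g/mol.
C contributes 1 × 12.011 = 12.011 g per mole.
12.011/114.946 = 0.1045 → 10.45%.

10.45 mass %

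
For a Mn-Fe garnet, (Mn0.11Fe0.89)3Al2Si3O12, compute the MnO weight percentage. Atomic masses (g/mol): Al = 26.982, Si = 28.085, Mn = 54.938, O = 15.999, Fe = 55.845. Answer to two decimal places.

Molar mass of (Mn0.11Fe0.89)3Al2Si3O12 = 0.33*54.938 + 2.67*55.845 + 2*26.982 + 3*28.085 + 12*15.999 = 497.443 g/mol.
Each formula unit contains 0.33 Mn, equivalent to 0.33/1 = 0.3300 mol MnO.
M(MnO) = 1×54.938 + 1×15.999 = 70.937 g/mol.
Mass of MnO per formula unit = 0.3300 × 70.937 = 23.409 g.
MnO wt% = 23.409 / 497.443 × 100 = 4.71%.

4.71 wt%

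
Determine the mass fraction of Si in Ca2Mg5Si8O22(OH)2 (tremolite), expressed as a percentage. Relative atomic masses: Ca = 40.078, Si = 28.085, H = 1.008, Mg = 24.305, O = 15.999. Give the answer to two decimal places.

Formula mass = 2*40.078 + 5*24.305 + 8*28.085 + 24*15.999 + 2*1.008 = 812.353 g/mol, of which 224.680 g is Si.
So Si makes up 224.680/812.353 = 0.2766 of the mass, i.e. 27.66%.

27.66 weight percent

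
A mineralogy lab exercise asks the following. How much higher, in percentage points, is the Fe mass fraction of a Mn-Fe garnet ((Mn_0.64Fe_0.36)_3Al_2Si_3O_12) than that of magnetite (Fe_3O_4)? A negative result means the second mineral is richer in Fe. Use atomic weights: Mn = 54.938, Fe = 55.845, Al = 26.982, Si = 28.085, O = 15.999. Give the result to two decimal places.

Fe in (Mn_0.64Fe_0.36)_3Al_2Si_3O_12: molar mass 496.001 g/mol; 1.08×55.845 = 60.313 g → 12.16 wt%.
Fe in Fe_3O_4: molar mass 231.531 g/mol; 3×55.845 = 167.535 g → 72.36 wt%.
Difference = 12.16 − 72.36 = -60.20 percentage points.

-60.20 percentage points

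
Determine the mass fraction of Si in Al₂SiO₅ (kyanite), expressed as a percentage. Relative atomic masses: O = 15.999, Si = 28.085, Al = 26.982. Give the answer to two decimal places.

17.33 wt%

Molar mass of Al₂SiO₅: 2·26.982 + 1·28.085 + 5·15.999 = 162.044 g/mol.
Mass of Si per formula unit: 1 × 28.085 = 28.085 g.
Weight fraction Si = 28.085 / 162.044 = 0.1733.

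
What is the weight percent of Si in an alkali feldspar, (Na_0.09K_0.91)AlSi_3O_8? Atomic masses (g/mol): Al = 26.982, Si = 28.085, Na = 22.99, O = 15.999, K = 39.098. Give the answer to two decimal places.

Molar mass of (Na_0.09K_0.91)AlSi_3O_8: 0.09·22.99 + 0.91·39.098 + 1·26.982 + 3·28.085 + 8·15.999 = 276.877 g/mol.
Mass of Si per formula unit: 3 × 28.085 = 84.255 g.
Weight fraction Si = 84.255 / 276.877 = 0.3043.

30.43 wt%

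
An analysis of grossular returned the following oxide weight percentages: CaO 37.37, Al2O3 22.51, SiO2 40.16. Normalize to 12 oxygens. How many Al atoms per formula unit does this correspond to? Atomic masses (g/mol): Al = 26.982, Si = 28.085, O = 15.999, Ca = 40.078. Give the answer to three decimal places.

37.37 wt% CaO ÷ 56.077 g/mol = 0.66641 mol, giving 0.66641 Ca and 0.66641 O.
22.51 wt% Al2O3 ÷ 101.961 g/mol = 0.22077 mol, giving 0.44154 Al and 0.66231 O.
40.16 wt% SiO2 ÷ 60.083 g/mol = 0.66841 mol, giving 0.66841 Si and 1.33682 O.
Oxygen sums to 2.66554; scaling by 12/2.66554 = 4.50190 puts the formula on 12 O.
Al: 0.44154 × 4.50190 = 1.988 atoms per formula unit.

1.988 Al apfu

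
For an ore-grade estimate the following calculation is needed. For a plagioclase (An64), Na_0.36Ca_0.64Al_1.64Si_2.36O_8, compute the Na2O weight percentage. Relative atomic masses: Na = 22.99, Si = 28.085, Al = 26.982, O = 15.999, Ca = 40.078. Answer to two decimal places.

4.09 wt%

M(Na_0.36Ca_0.64Al_1.64Si_2.36O_8) = 272.449 g/mol; M(Na2O) = 61.979 g/mol.
Moles Na2O per formula unit = 0.36 Na ÷ 2 = 0.1800.
Na2O fraction = (0.1800 × 61.979) / 272.449 = 11.156/272.449 = 0.0409.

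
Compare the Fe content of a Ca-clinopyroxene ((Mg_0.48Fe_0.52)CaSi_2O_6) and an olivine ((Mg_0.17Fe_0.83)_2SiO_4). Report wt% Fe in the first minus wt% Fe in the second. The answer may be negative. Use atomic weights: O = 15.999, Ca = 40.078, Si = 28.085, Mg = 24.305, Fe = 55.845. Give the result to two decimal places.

First mineral: 29.039 g Fe in 232.948 g formula = 12.47 wt% Fe.
Second mineral: 92.703 g Fe in 193.047 g formula = 48.02 wt% Fe.
12.47% − 48.02% gives a difference of -35.55 percentage points.

-35.55 percentage points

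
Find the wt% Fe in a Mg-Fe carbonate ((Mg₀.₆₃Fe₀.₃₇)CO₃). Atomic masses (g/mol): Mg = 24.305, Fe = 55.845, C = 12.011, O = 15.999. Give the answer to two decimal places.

21.53 mass %

M((Mg₀.₆₃Fe₀.₃₇)CO₃) = 95.983 g/mol.
Fe contributes 0.37 × 55.845 = 20.663 g per mole.
20.663/95.983 = 0.2153 → 21.53%.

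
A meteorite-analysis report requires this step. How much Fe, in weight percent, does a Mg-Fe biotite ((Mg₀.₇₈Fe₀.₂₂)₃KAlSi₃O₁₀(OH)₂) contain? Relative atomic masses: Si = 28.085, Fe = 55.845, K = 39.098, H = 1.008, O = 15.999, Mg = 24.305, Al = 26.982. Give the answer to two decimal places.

8.41 weight percent

Molar mass of (Mg₀.₇₈Fe₀.₂₂)₃KAlSi₃O₁₀(OH)₂: 2.34×24.305 + 0.66×55.845 + 1×39.098 + 1×26.982 + 3×28.085 + 12×15.999 + 2×1.008 = 438.070 g/mol.
Mass of Fe per formula unit: 0.66 × 55.845 = 36.858 g.
Weight fraction Fe = 36.858 / 438.070 = 0.0841.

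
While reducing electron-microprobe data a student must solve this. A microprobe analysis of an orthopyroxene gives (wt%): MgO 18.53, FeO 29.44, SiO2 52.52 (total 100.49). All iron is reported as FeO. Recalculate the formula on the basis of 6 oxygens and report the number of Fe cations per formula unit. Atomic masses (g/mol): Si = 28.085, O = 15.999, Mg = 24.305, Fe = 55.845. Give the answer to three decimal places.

MgO (M=40.304): mol = 0.45976; Mg = 0.45976, O = 0.45976.
FeO (M=71.844): mol = 0.40978; Fe = 0.40978, O = 0.40978.
SiO2 (M=60.083): mol = 0.87412; Si = 0.87412, O = 1.74824.
ΣO = 2.61778; factor = 6/ΣO = 2.29202.
Fe apfu = 0.40978 × 2.29202 = 0.939.

0.939 Fe apfu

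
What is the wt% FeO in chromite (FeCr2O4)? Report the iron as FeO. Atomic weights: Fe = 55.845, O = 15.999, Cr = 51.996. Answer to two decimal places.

M(FeCr2O4) = 223.833 g/mol; M(FeO) = 71.844 g/mol.
Moles FeO per formula unit = 1 Fe ÷ 1 = 1.0000.
FeO fraction = (1.0000 × 71.844) / 223.833 = 71.844/223.833 = 0.3210.

32.10 wt%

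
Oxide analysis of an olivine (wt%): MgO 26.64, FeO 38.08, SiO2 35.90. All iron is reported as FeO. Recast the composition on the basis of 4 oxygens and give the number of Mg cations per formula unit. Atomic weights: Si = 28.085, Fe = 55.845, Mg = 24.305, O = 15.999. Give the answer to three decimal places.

1.108 Mg apfu

MgO: 26.64/40.304 = 0.66098 mol → 0.66098 mol Mg, 0.66098 mol O.
FeO: 38.08/71.844 = 0.53004 mol → 0.53004 mol Fe, 0.53004 mol O.
SiO2: 35.90/60.083 = 0.59751 mol → 0.59751 mol Si, 1.19502 mol O.
Total oxygen = 2.38604 mol. Normalization factor = 4/2.38604 = 1.67642.
Mg per 4 O = 0.66098 × 1.67642 = 1.108.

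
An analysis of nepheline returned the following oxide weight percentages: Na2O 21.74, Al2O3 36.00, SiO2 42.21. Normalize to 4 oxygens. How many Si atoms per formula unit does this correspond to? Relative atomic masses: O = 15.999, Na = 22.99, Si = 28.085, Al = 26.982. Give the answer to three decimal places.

0.998 Si apfu

21.74 wt% Na2O ÷ 61.979 g/mol = 0.35076 mol, giving 0.70152 Na and 0.35076 O.
36.00 wt% Al2O3 ÷ 101.961 g/mol = 0.35308 mol, giving 0.70616 Al and 1.05924 O.
42.21 wt% SiO2 ÷ 60.083 g/mol = 0.70253 mol, giving 0.70253 Si and 1.40506 O.
Oxygen sums to 2.81506; scaling by 4/2.81506 = 1.42093 puts the formula on 4 O.
Si: 0.70253 × 1.42093 = 0.998 atoms per formula unit.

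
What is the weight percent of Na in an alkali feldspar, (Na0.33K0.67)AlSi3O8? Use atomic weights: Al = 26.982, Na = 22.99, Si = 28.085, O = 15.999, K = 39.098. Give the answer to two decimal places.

2.78 wt%

M((Na0.33K0.67)AlSi3O8) = 273.011 g/mol.
Na contributes 0.33 × 22.99 = 7.587 g per mole.
7.587/273.011 = 0.0278 → 2.78%.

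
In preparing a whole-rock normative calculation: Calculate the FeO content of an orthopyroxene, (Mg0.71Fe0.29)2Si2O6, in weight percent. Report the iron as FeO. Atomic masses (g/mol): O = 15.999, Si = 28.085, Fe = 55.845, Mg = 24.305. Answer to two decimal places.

19.02 wt%

Molar mass of (Mg0.71Fe0.29)2Si2O6 = 1.42·24.305 + 0.58·55.845 + 2·28.085 + 6·15.999 = 219.067 g/mol.
Each formula unit contains 0.58 Fe, equivalent to 0.58/1 = 0.5800 mol FeO.
M(FeO) = 1×55.845 + 1×15.999 = 71.844 g/mol.
Mass of FeO per formula unit = 0.5800 × 71.844 = 41.670 g.
FeO wt% = 41.670 / 219.067 × 100 = 19.02%.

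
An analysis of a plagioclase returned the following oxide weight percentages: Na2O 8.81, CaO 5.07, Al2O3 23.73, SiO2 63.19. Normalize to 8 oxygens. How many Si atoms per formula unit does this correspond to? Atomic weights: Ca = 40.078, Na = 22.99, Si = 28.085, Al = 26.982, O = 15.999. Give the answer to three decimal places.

2.773 Si apfu

Na2O (M=61.979): mol = 0.14214; Na = 0.28428, O = 0.14214.
CaO (M=56.077): mol = 0.09041; Ca = 0.09041, O = 0.09041.
Al2O3 (M=101.961): mol = 0.23274; Al = 0.46548, O = 0.69822.
SiO2 (M=60.083): mol = 1.05171; Si = 1.05171, O = 2.10342.
ΣO = 3.03419; factor = 8/ΣO = 2.63662.
Si apfu = 1.05171 × 2.63662 = 2.773.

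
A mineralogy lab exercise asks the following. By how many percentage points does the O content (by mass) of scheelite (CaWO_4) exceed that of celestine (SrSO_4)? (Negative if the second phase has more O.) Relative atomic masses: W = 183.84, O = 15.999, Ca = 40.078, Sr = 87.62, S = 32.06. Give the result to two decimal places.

O in CaWO_4: molar mass 287.914 g/mol; 4×15.999 = 63.996 g → 22.23 wt%.
O in SrSO_4: molar mass 183.676 g/mol; 4×15.999 = 63.996 g → 34.84 wt%.
Difference = 22.23 − 34.84 = -12.61 percentage points.

-12.61 percentage points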